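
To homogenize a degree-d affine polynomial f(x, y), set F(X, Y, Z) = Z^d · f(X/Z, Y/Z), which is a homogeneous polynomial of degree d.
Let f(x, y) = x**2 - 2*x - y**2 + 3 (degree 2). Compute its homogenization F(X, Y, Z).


F(X, Y, Z) = X**2 - 2*X*Z - Y**2 + 3*Z**2

deg(f) = 2.
Substitute x = X/Z, y = Y/Z into f, then multiply by Z^2.
  monomial 1·x^2·y^0 ↦ 1·X^2·Y^0·Z^0.
  monomial -2·x^1·y^0 ↦ -2·X^1·Y^0·Z^1.
  monomial -1·x^0·y^2 ↦ -1·X^0·Y^2·Z^0.
  monomial 3·x^0·y^0 ↦ 3·X^0·Y^0·Z^2.
Collecting: F(X, Y, Z) = X**2 - 2*X*Z - Y**2 + 3*Z**2.


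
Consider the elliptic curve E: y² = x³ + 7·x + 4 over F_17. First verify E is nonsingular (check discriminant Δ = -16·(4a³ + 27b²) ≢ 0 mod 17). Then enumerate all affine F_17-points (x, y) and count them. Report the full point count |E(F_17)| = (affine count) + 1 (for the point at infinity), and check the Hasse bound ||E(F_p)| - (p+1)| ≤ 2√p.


Affine points = {(0, 2), (0, 15), (2, 3), (2, 14), (3, 1), (3, 16), (11, 1), (11, 16), (15, 4), (15, 13), (16, 8), (16, 9)}; affine count = 12; |E(F_17)| = 13.

Discriminant check: Δ ∝ 4a³ + 27b² = 4·7³ + 27·4² = 4·343 + 27·16 ≡ 2 (mod 17). Nonzero ⇒ E is nonsingular.
For each x ∈ F_17, compute rhs = x³ + 7·x + 4 mod 17, then count y ∈ F_17 with y² ≡ rhs.
  x = 0: rhs = 4, matching y values: 2, 15 (2 points).
  x = 1: rhs = 12, matching y values: none (0 points).
  x = 2: rhs = 9, matching y values: 3, 14 (2 points).
  x = 3: rhs = 1, matching y values: 1, 16 (2 points).
  x = 4: rhs = 11, matching y values: none (0 points).
  x = 5: rhs = 11, matching y values: none (0 points).
  x = 6: rhs = 7, matching y values: none (0 points).
  x = 7: rhs = 5, matching y values: none (0 points).
  x = 8: rhs = 11, matching y values: none (0 points).
  x = 9: rhs = 14, matching y values: none (0 points).
  x = 10: rhs = 3, matching y values: none (0 points).
  x = 11: rhs = 1, matching y values: 1, 16 (2 points).
  x = 12: rhs = 14, matching y values: none (0 points).
  x = 13: rhs = 14, matching y values: none (0 points).
  x = 14: rhs = 7, matching y values: none (0 points).
  x = 15: rhs = 16, matching y values: 4, 13 (2 points).
  x = 16: rhs = 13, matching y values: 8, 9 (2 points).
Total affine count: 12.
Full point count |E(F_17)| = 12 + 1 = 13.
Hasse bound: |13 − (17+1)| = |-5| = 5 ≤ 2√17 ≈ 8.2462 ✓.


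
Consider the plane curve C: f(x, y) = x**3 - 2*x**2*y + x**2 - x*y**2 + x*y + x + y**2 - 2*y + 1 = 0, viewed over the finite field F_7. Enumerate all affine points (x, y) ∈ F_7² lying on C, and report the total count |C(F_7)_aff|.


Affine F_7-points: {(0, 1), (1, 6), (3, 1), (4, 5), (4, 6), (5, 1), (5, 3), (6, 0), (6, 6)}; count = 9.

For each of the 49 pairs (x, y) ∈ F_7², evaluate f(x, y) mod 7. Record the zeros.
  x = 0: [0↦1, 1↦0, 2↦1, 3↦4, 4↦2, 5↦2, 6↦4]  zeros at y ∈ {1}
  x = 1: [0↦4, 1↦1, 2↦5, 3↦2, 4↦6, 5↦3, 6↦0]  zeros at y ∈ {6}
  x = 2: [0↦1, 1↦6, 2↦2, 3↦3, 4↦2, 5↦6, 6↦1]  zeros at y ∈ ∅
  x = 3: [0↦5, 1↦0, 2↦5, 3↦6, 4↦3, 5↦3, 6↦6]  zeros at y ∈ {1}
  x = 4: [0↦1, 1↦3, 2↦6, 3↦3, 4↦1, 5↦0, 6↦0]  zeros at y ∈ {5, 6}
  x = 5: [0↦2, 1↦0, 2↦4, 3↦0, 4↦2, 5↦3, 6↦3]  zeros at y ∈ {1, 3}
  x = 6: [0↦0, 1↦4, 2↦5, 3↦3, 4↦5, 5↦4, 6↦0]  zeros at y ∈ {0, 6}
Collecting zeros: affine points = {(0, 1), (1, 6), (3, 1), (4, 5), (4, 6), (5, 1), (5, 3), (6, 0), (6, 6)}.
Total count |C(F_7)_aff| = 9.


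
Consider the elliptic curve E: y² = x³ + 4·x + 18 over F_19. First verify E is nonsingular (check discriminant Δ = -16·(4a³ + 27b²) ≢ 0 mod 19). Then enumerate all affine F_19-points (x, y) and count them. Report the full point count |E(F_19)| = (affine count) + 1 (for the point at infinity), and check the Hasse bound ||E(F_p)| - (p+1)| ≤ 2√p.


Affine points = {(1, 2), (1, 17), (3, 0), (5, 7), (5, 12), (6, 7), (6, 12), (7, 3), (7, 16), (8, 7), (8, 12), (9, 2), (9, 17), (11, 5), (11, 14), (13, 5), (13, 14), (14, 5), (14, 14), (16, 6), (16, 13)}; affine count = 21; |E(F_19)| = 22.

Discriminant check: Δ ∝ 4a³ + 27b² = 4·4³ + 27·18² = 4·64 + 27·324 ≡ 17 (mod 19). Nonzero ⇒ E is nonsingular.
For each x ∈ F_19, compute rhs = x³ + 4·x + 18 mod 19, then count y ∈ F_19 with y² ≡ rhs.
  x = 0: rhs = 18, matching y values: none (0 points).
  x = 1: rhs = 4, matching y values: 2, 17 (2 points).
  x = 2: rhs = 15, matching y values: none (0 points).
  x = 3: rhs = 0, matching y values: 0 (1 points).
  x = 4: rhs = 3, matching y values: none (0 points).
  x = 5: rhs = 11, matching y values: 7, 12 (2 points).
  x = 6: rhs = 11, matching y values: 7, 12 (2 points).
  x = 7: rhs = 9, matching y values: 3, 16 (2 points).
  x = 8: rhs = 11, matching y values: 7, 12 (2 points).
  x = 9: rhs = 4, matching y values: 2, 17 (2 points).
  x = 10: rhs = 13, matching y values: none (0 points).
  x = 11: rhs = 6, matching y values: 5, 14 (2 points).
  x = 12: rhs = 8, matching y values: none (0 points).
  x = 13: rhs = 6, matching y values: 5, 14 (2 points).
  x = 14: rhs = 6, matching y values: 5, 14 (2 points).
  x = 15: rhs = 14, matching y values: none (0 points).
  x = 16: rhs = 17, matching y values: 6, 13 (2 points).
  x = 17: rhs = 2, matching y values: none (0 points).
  x = 18: rhs = 13, matching y values: none (0 points).
Total affine count: 21.
Full point count |E(F_19)| = 21 + 1 = 22.
Hasse bound: |22 − (19+1)| = |2| = 2 ≤ 2√19 ≈ 8.7178 ✓.


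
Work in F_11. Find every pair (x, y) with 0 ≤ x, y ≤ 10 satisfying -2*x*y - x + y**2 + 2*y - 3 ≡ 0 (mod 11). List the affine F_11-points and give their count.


Affine F_11-points: {(0, 1), (0, 8), (1, 2), (1, 9), (4, 7), (4, 10), (6, 4), (6, 6), (8, 0), (8, 3)}; count = 10.

For each of the 121 pairs (x, y) ∈ F_11², evaluate f(x, y) mod 11. Record the zeros.
  x = 0: [0↦8, 1↦0, 2↦5, 3↦1, 4↦10, 5↦10, 6↦1, 7↦5, 8↦0, 9↦8, 10↦7]  zeros at y ∈ {1, 8}
  x = 1: [0↦7, 1↦8, 2↦0, 3↦5, 4↦1, 5↦10, 6↦10, 7↦1, 8↦5, 9↦0, 10↦8]  zeros at y ∈ {2, 9}
  x = 2: [0↦6, 1↦5, 2↦6, 3↦9, 4↦3, 5↦10, 6↦8, 7↦8, 8↦10, 9↦3, 10↦9]  zeros at y ∈ ∅
  x = 3: [0↦5, 1↦2, 2↦1, 3↦2, 4↦5, 5↦10, 6↦6, 7↦4, 8↦4, 9↦6, 10↦10]  zeros at y ∈ ∅
  x = 4: [0↦4, 1↦10, 2↦7, 3↦6, 4↦7, 5↦10, 6↦4, 7↦0, 8↦9, 9↦9, 10↦0]  zeros at y ∈ {7, 10}
  x = 5: [0↦3, 1↦7, 2↦2, 3↦10, 4↦9, 5↦10, 6↦2, 7↦7, 8↦3, 9↦1, 10↦1]  zeros at y ∈ ∅
  x = 6: [0↦2, 1↦4, 2↦8, 3↦3, 4↦0, 5↦10, 6↦0, 7↦3, 8↦8, 9↦4, 10↦2]  zeros at y ∈ {4, 6}
  x = 7: [0↦1, 1↦1, 2↦3, 3↦7, 4↦2, 5↦10, 6↦9, 7↦10, 8↦2, 9↦7, 10↦3]  zeros at y ∈ ∅
  x = 8: [0↦0, 1↦9, 2↦9, 3↦0, 4↦4, 5↦10, 6↦7, 7↦6, 8↦7, 9↦10, 10↦4]  zeros at y ∈ {0, 3}
  x = 9: [0↦10, 1↦6, 2↦4, 3↦4, 4↦6, 5↦10, 6↦5, 7↦2, 8↦1, 9↦2, 10↦5]  zeros at y ∈ ∅
  x = 10: [0↦9, 1↦3, 2↦10, 3↦8, 4↦8, 5↦10, 6↦3, 7↦9, 8↦6, 9↦5, 10↦6]  zeros at y ∈ ∅
Collecting zeros: affine points = {(0, 1), (0, 8), (1, 2), (1, 9), (4, 7), (4, 10), (6, 4), (6, 6), (8, 0), (8, 3)}.
Total count |C(F_11)_aff| = 10.


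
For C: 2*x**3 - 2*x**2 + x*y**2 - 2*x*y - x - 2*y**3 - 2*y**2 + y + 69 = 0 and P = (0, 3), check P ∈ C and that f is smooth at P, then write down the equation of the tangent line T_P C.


Tangent line at P: 2*x - 65*y + 195 = 0.

Step 1: f(0, 3) = 0, so P lies on C.
Step 2: partial derivatives
  f_x(x, y) = 6*x**2 - 4*x + y**2 - 2*y - 1, f_y(x, y) = 2*x*y - 2*x - 6*y**2 - 4*y + 1.
  f_x(P) = 2, f_y(P) = -65 (gradient nonzero, so P is smooth).
Step 3: tangent line at P: 2·(x − 0) + -65·(y − 3) = 0.
Expanding: 2*x - 65*y + 195 = 0.


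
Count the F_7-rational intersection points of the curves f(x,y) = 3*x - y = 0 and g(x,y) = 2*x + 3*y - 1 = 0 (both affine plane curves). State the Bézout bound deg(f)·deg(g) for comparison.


Common zeros: {(2, 6)}; count = 1; Bézout bound = 1.

deg(f) = 1, deg(g) = 1, so Bézout bound = 1.
Scan x ∈ F_7. For each x, list the y ∈ F_7 with f(x, y) ≡ 0 and those with g(x, y) ≡ 0 (mod 7); the common zeros in that column are the intersection.
  x = 0: f ≡ 0 at y ∈ {0}; g ≡ 0 at y ∈ {5}; common: ∅.
  x = 1: f ≡ 0 at y ∈ {3}; g ≡ 0 at y ∈ {2}; common: ∅.
  x = 2: f ≡ 0 at y ∈ {6}; g ≡ 0 at y ∈ {6}; common: {6}.
  x = 3: f ≡ 0 at y ∈ {2}; g ≡ 0 at y ∈ {3}; common: ∅.
  x = 4: f ≡ 0 at y ∈ {5}; g ≡ 0 at y ∈ {0}; common: ∅.
  x = 5: f ≡ 0 at y ∈ {1}; g ≡ 0 at y ∈ {4}; common: ∅.
  x = 6: f ≡ 0 at y ∈ {4}; g ≡ 0 at y ∈ {1}; common: ∅.
Collecting: common zeros = {(2, 6)}, so the count is 1.
Comparison with the Bézout bound: 1 ≤ 1 = deg(f)·deg(g), as expected for curves with no common component (the bound is attained).


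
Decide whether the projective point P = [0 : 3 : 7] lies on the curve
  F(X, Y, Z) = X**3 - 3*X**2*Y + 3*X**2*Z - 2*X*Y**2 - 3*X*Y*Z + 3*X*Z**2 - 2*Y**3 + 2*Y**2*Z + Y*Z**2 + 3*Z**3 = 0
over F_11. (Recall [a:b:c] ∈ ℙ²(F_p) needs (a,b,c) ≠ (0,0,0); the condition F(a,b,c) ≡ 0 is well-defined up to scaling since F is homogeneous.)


F(0,3,7) ≡ 5 (mod 11); P is NOT on the curve.

Evaluate F(0, 3, 7) term-by-term (mod 11).
  X**3 ↦ 1·0·1·1 = 0
  -3*X**2*Y ↦ -3·0·3·1 = 0
  3*X**2*Z ↦ 3·0·1·7 = 0
  -2*X*Y**2 ↦ -2·0·9·1 = 0
  -3*X*Y*Z ↦ -3·0·3·7 = 0
  3*X*Z**2 ↦ 3·0·1·49 = 0
  -2*Y**3 ↦ -2·1·27·1 = -54
  2*Y**2*Z ↦ 2·1·9·7 = 126
  Y*Z**2 ↦ 1·1·3·49 = 147
  3*Z**3 ↦ 3·1·1·343 = 1029
Sum: F(0, 3, 7) = (0) + (0) + (0) + (0) + (0) + (0) + (-54) + (126) + (147) + (1029) = 1248.
Reducing mod 11: 1248 ≡ 5 (mod 11).
Since F(a, b, c) ≡ 5 ≠ 0 (mod 11), P does NOT lie on the curve.


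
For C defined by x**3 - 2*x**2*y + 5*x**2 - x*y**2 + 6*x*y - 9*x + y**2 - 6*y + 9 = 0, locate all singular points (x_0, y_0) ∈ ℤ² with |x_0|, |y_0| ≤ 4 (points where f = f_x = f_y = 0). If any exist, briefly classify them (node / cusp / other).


Singular points: {(0, 3)}; classification: node.

Compute partial derivatives:
  f_x = 3*x**2 - 4*x*y + 10*x - y**2 + 6*y - 9.
  f_y = -2*x**2 - 2*x*y + 6*x + 2*y - 6.
Scan x_0 ∈ {−4, ..., 4}. For each x_0, f_y(x_0, y) is a polynomial in y; find its integer roots y ∈ {−4, ..., 4}, then test f_x and f at those candidates.
  x = -4: f_y(-4, y) = 10*y - 62; no integer root y with |y| ≤ 4.
  x = -3: f_y(-3, y) = 8*y - 42; no integer root y with |y| ≤ 4.
  x = -2: f_y(-2, y) = 6*y - 26; no integer root y with |y| ≤ 4.
  x = -1: f_y(-1, y) = 4*y - 14; no integer root y with |y| ≤ 4.
  x = 0: f_y(0, y) = 2*y - 6; vanishes at y ∈ {3}. (0, 3): f_x = 0, f = 0 — SINGULAR.
  x = 1: f_y(1, y) = -2; no integer root y with |y| ≤ 4.
  x = 2: f_y(2, y) = -2*y - 2; vanishes at y ∈ {-1}. (2, -1): f_x = 24 ≠ 0.
  x = 3: f_y(3, y) = -4*y - 6; no integer root y with |y| ≤ 4.
  x = 4: f_y(4, y) = -6*y - 14; no integer root y with |y| ≤ 4.
Only singular point on the grid: (0, 3).
Classify: substitute x = 0 + u, y = 3 + v and expand: f = u**3 - 2*u**2*v - u**2 - u*v**2 + v**2.
No constant or linear terms (consistent with a singular point). Quadratic part: -u**2 + v**2. Cubic part: u**3 - 2*u**2*v - u*v**2.
The quadratic part v**2 - u**2 = (v − u)(v + u) splits into two distinct linear factors, so there are two distinct tangent lines y − 3 = ±(x − 0) — this is a node (ordinary double point).
Classification: node.


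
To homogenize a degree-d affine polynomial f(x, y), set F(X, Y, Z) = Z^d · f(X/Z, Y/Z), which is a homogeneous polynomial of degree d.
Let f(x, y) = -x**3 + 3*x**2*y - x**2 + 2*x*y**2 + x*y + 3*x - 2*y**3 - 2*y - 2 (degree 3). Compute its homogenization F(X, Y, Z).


F(X, Y, Z) = -X**3 + 3*X**2*Y - X**2*Z + 2*X*Y**2 + X*Y*Z + 3*X*Z**2 - 2*Y**3 - 2*Y*Z**2 - 2*Z**3

deg(f) = 3.
Substitute x = X/Z, y = Y/Z into f, then multiply by Z^3.
  monomial -1·x^3·y^0 ↦ -1·X^3·Y^0·Z^0.
  monomial 3·x^2·y^1 ↦ 3·X^2·Y^1·Z^0.
  monomial -1·x^2·y^0 ↦ -1·X^2·Y^0·Z^1.
  monomial 2·x^1·y^2 ↦ 2·X^1·Y^2·Z^0.
  monomial 1·x^1·y^1 ↦ 1·X^1·Y^1·Z^1.
  monomial 3·x^1·y^0 ↦ 3·X^1·Y^0·Z^2.
  monomial -2·x^0·y^3 ↦ -2·X^0·Y^3·Z^0.
  monomial -2·x^0·y^1 ↦ -2·X^0·Y^1·Z^2.
  monomial -2·x^0·y^0 ↦ -2·X^0·Y^0·Z^3.
Collecting: F(X, Y, Z) = -X**3 + 3*X**2*Y - X**2*Z + 2*X*Y**2 + X*Y*Z + 3*X*Z**2 - 2*Y**3 - 2*Y*Z**2 - 2*Z**3.


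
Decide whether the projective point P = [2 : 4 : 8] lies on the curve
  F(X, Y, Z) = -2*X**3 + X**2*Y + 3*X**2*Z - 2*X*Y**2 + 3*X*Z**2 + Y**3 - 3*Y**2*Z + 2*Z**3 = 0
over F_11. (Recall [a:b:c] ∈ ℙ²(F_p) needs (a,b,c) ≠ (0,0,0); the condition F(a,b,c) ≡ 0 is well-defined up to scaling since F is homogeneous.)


F(2,4,8) ≡ 9 (mod 11); P is NOT on the curve.

Evaluate F(2, 4, 8) term-by-term (mod 11).
  -2*X**3 ↦ -2·8·1·1 = -16
  X**2*Y ↦ 1·4·4·1 = 16
  3*X**2*Z ↦ 3·4·1·8 = 96
  -2*X*Y**2 ↦ -2·2·16·1 = -64
  3*X*Z**2 ↦ 3·2·1·64 = 384
  Y**3 ↦ 1·1·64·1 = 64
  -3*Y**2*Z ↦ -3·1·16·8 = -384
  2*Z**3 ↦ 2·1·1·512 = 1024
Sum: F(2, 4, 8) = (-16) + (16) + (96) + (-64) + (384) + (64) + (-384) + (1024) = 1120.
Reducing mod 11: 1120 ≡ 9 (mod 11).
Since F(a, b, c) ≡ 9 ≠ 0 (mod 11), P does NOT lie on the curve.


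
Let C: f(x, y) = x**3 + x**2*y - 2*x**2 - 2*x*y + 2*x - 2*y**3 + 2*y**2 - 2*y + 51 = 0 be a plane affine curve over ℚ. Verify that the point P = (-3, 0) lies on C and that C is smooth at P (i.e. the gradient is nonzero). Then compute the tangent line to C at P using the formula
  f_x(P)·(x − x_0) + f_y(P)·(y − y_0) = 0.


Tangent line at P: 41*x + 13*y + 123 = 0.

Step 1: f(-3, 0) = 0, so P lies on C.
Step 2: partial derivatives
  f_x(x, y) = 3*x**2 + 2*x*y - 4*x - 2*y + 2, f_y(x, y) = x**2 - 2*x - 6*y**2 + 4*y - 2.
  f_x(P) = 41, f_y(P) = 13 (gradient nonzero, so P is smooth).
Step 3: tangent line at P: 41·(x − -3) + 13·(y − 0) = 0.
Expanding: 41*x + 13*y + 123 = 0.


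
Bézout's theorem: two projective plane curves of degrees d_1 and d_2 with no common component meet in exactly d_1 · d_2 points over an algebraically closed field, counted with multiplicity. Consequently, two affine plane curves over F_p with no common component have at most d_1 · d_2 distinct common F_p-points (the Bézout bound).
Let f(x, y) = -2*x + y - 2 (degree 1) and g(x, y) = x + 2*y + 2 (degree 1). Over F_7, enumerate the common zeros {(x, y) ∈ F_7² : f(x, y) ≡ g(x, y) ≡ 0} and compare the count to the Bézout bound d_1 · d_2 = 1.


Common zeros: {(3, 1)}; count = 1; Bézout bound = 1.

deg(f) = 1, deg(g) = 1, so Bézout bound = 1.
Scan x ∈ F_7. For each x, list the y ∈ F_7 with f(x, y) ≡ 0 and those with g(x, y) ≡ 0 (mod 7); the common zeros in that column are the intersection.
  x = 0: f ≡ 0 at y ∈ {2}; g ≡ 0 at y ∈ {6}; common: ∅.
  x = 1: f ≡ 0 at y ∈ {4}; g ≡ 0 at y ∈ {2}; common: ∅.
  x = 2: f ≡ 0 at y ∈ {6}; g ≡ 0 at y ∈ {5}; common: ∅.
  x = 3: f ≡ 0 at y ∈ {1}; g ≡ 0 at y ∈ {1}; common: {1}.
  x = 4: f ≡ 0 at y ∈ {3}; g ≡ 0 at y ∈ {4}; common: ∅.
  x = 5: f ≡ 0 at y ∈ {5}; g ≡ 0 at y ∈ {0}; common: ∅.
  x = 6: f ≡ 0 at y ∈ {0}; g ≡ 0 at y ∈ {3}; common: ∅.
Collecting: common zeros = {(3, 1)}, so the count is 1.
Comparison with the Bézout bound: 1 ≤ 1 = deg(f)·deg(g), as expected for curves with no common component (the bound is attained).


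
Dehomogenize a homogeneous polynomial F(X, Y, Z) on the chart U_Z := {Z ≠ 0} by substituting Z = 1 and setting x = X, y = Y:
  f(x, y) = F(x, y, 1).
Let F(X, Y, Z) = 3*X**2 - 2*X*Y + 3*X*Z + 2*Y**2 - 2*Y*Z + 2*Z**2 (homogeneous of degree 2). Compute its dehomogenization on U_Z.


f(x, y) = 3*x**2 - 2*x*y + 3*x + 2*y**2 - 2*y + 2

On U_Z we set Z = 1. Each monomial c·X^i·Y^j·Z^k in F becomes c·x^i·y^j·1^k = c·x^i·y^j.
Substituting Z = 1: F(X, Y, 1) = 3*x**2 - 2*x*y + 3*x + 2*y**2 - 2*y + 2.
Note: deg(f) ≤ deg(F) = 2; strict inequality happens when F is divisible by Z (lost terms).


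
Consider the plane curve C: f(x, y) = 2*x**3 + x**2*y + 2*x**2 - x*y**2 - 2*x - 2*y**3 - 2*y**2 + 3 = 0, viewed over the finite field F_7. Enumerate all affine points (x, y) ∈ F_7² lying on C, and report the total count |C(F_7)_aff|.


Affine F_7-points: {(0, 2), (1, 2), (1, 5), (2, 1), (4, 2), (5, 5)}; count = 6.

For each of the 49 pairs (x, y) ∈ F_7², evaluate f(x, y) mod 7. Record the zeros.
  x = 0: [0↦3, 1↦6, 2↦0, 3↦1, 4↦4, 5↦4, 6↦3]  zeros at y ∈ {2}
  x = 1: [0↦5, 1↦1, 2↦0, 3↦4, 4↦1, 5↦0, 6↦3]  zeros at y ∈ {2, 5}
  x = 2: [0↦2, 1↦0, 2↦6, 3↦1, 4↦1, 5↦1, 6↦3]  zeros at y ∈ {1}
  x = 3: [0↦6, 1↦1, 2↦2, 3↦4, 4↦2, 5↦5, 6↦1]  zeros at y ∈ ∅
  x = 4: [0↦1, 1↦2, 2↦0, 3↦4, 4↦2, 5↦3, 6↦2]  zeros at y ∈ {2}
  x = 5: [0↦6, 1↦1, 2↦5, 3↦6, 4↦6, 5↦0, 6↦4]  zeros at y ∈ {5}
  x = 6: [0↦5, 1↦3, 2↦1, 3↦1, 4↦5, 5↦1, 6↦5]  zeros at y ∈ ∅
Collecting zeros: affine points = {(0, 2), (1, 2), (1, 5), (2, 1), (4, 2), (5, 5)}.
Total count |C(F_7)_aff| = 6.


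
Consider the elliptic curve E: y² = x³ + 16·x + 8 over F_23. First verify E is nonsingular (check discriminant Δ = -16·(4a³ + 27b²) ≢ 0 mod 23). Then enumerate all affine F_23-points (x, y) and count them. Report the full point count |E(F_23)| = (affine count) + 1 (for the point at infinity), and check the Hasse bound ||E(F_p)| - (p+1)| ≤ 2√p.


Affine points = {(0, 10), (0, 13), (1, 5), (1, 18), (2, 5), (2, 18), (5, 11), (5, 12), (7, 7), (7, 16), (8, 2), (8, 21), (10, 8), (10, 15), (14, 3), (14, 20), (15, 9), (15, 14), (16, 6), (16, 17), (17, 8), (17, 15), (19, 8), (19, 15), (20, 5), (20, 18)}; affine count = 26; |E(F_23)| = 27.

Discriminant check: Δ ∝ 4a³ + 27b² = 4·16³ + 27·8² = 4·4096 + 27·64 ≡ 11 (mod 23). Nonzero ⇒ E is nonsingular.
For each x ∈ F_23, compute rhs = x³ + 16·x + 8 mod 23, then count y ∈ F_23 with y² ≡ rhs.
  x = 0: rhs = 8, matching y values: 10, 13 (2 points).
  x = 1: rhs = 2, matching y values: 5, 18 (2 points).
  x = 2: rhs = 2, matching y values: 5, 18 (2 points).
  x = 3: rhs = 14, matching y values: none (0 points).
  x = 4: rhs = 21, matching y values: none (0 points).
  x = 5: rhs = 6, matching y values: 11, 12 (2 points).
  x = 6: rhs = 21, matching y values: none (0 points).
  x = 7: rhs = 3, matching y values: 7, 16 (2 points).
  x = 8: rhs = 4, matching y values: 2, 21 (2 points).
  x = 9: rhs = 7, matching y values: none (0 points).
  x = 10: rhs = 18, matching y values: 8, 15 (2 points).
  x = 11: rhs = 20, matching y values: none (0 points).
  x = 12: rhs = 19, matching y values: none (0 points).
  x = 13: rhs = 21, matching y values: none (0 points).
  x = 14: rhs = 9, matching y values: 3, 20 (2 points).
  x = 15: rhs = 12, matching y values: 9, 14 (2 points).
  x = 16: rhs = 13, matching y values: 6, 17 (2 points).
  x = 17: rhs = 18, matching y values: 8, 15 (2 points).
  x = 18: rhs = 10, matching y values: none (0 points).
  x = 19: rhs = 18, matching y values: 8, 15 (2 points).
  x = 20: rhs = 2, matching y values: 5, 18 (2 points).
  x = 21: rhs = 14, matching y values: none (0 points).
  x = 22: rhs = 14, matching y values: none (0 points).
Total affine count: 26.
Full point count |E(F_23)| = 26 + 1 = 27.
Hasse bound: |27 − (23+1)| = |3| = 3 ≤ 2√23 ≈ 9.5917 ✓.


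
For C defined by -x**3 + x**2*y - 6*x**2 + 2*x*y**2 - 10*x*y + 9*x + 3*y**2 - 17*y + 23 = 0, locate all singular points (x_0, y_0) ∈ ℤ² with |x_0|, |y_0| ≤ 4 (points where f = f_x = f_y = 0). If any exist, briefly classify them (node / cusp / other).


Singular points: {(-1, 3)}; classification: cusp.

Compute partial derivatives:
  f_x = -3*x**2 + 2*x*y - 12*x + 2*y**2 - 10*y + 9.
  f_y = x**2 + 4*x*y - 10*x + 6*y - 17.
Scan x_0 ∈ {−4, ..., 4}. For each x_0, f_y(x_0, y) is a polynomial in y; find its integer roots y ∈ {−4, ..., 4}, then test f_x and f at those candidates.
  x = -4: f_y(-4, y) = 39 - 10*y; no integer root y with |y| ≤ 4.
  x = -3: f_y(-3, y) = 22 - 6*y; no integer root y with |y| ≤ 4.
  x = -2: f_y(-2, y) = 7 - 2*y; no integer root y with |y| ≤ 4.
  x = -1: f_y(-1, y) = 2*y - 6; vanishes at y ∈ {3}. (-1, 3): f_x = 0, f = 0 — SINGULAR.
  x = 0: f_y(0, y) = 6*y - 17; no integer root y with |y| ≤ 4.
  x = 1: f_y(1, y) = 10*y - 26; no integer root y with |y| ≤ 4.
  x = 2: f_y(2, y) = 14*y - 33; no integer root y with |y| ≤ 4.
  x = 3: f_y(3, y) = 18*y - 38; no integer root y with |y| ≤ 4.
  x = 4: f_y(4, y) = 22*y - 41; no integer root y with |y| ≤ 4.
Only singular point on the grid: (-1, 3).
Classify: substitute x = -1 + u, y = 3 + v and expand: f = -u**3 + u**2*v + 2*u*v**2 + v**2.
No constant or linear terms (consistent with a singular point). Quadratic part: v**2. Cubic part: -u**3 + u**2*v + 2*u*v**2.
The quadratic part v**2 is a perfect square, so there is a single (double) tangent line v = 0, i.e. y = 3. Restricting the cubic part to that line (v = 0) leaves -u**3 ≠ 0, so f is not divisible by v and the branch is v² ≈ u**3 to lowest order — this is a cusp.
Classification: cusp.


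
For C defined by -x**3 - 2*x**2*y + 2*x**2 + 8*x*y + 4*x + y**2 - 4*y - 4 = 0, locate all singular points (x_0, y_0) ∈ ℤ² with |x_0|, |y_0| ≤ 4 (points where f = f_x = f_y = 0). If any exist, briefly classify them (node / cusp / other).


Singular points: {(2, -2)}; classification: cusp.

Compute partial derivatives:
  f_x = -3*x**2 - 4*x*y + 4*x + 8*y + 4.
  f_y = -2*x**2 + 8*x + 2*y - 4.
Scan x_0 ∈ {−4, ..., 4}. For each x_0, f_y(x_0, y) is a polynomial in y; find its integer roots y ∈ {−4, ..., 4}, then test f_x and f at those candidates.
  x = -4: f_y(-4, y) = 2*y - 68; no integer root y with |y| ≤ 4.
  x = -3: f_y(-3, y) = 2*y - 46; no integer root y with |y| ≤ 4.
  x = -2: f_y(-2, y) = 2*y - 28; no integer root y with |y| ≤ 4.
  x = -1: f_y(-1, y) = 2*y - 14; no integer root y with |y| ≤ 4.
  x = 0: f_y(0, y) = 2*y - 4; vanishes at y ∈ {2}. (0, 2): f_x = 20 ≠ 0.
  x = 1: f_y(1, y) = 2*y + 2; vanishes at y ∈ {-1}. (1, -1): f_x = 1 ≠ 0.
  x = 2: f_y(2, y) = 2*y + 4; vanishes at y ∈ {-2}. (2, -2): f_x = 0, f = 0 — SINGULAR.
  x = 3: f_y(3, y) = 2*y + 2; vanishes at y ∈ {-1}. (3, -1): f_x = -7 ≠ 0.
  x = 4: f_y(4, y) = 2*y - 4; vanishes at y ∈ {2}. (4, 2): f_x = -44 ≠ 0.
Only singular point on the grid: (2, -2).
Classify: substitute x = 2 + u, y = -2 + v and expand: f = -u**3 - 2*u**2*v + v**2.
No constant or linear terms (consistent with a singular point). Quadratic part: v**2. Cubic part: -u**3 - 2*u**2*v.
The quadratic part v**2 is a perfect square, so there is a single (double) tangent line v = 0, i.e. y = -2. Restricting the cubic part to that line (v = 0) leaves -u**3 ≠ 0, so f is not divisible by v and the branch is v² ≈ u**3 to lowest order — this is a cusp.
Classification: cusp.


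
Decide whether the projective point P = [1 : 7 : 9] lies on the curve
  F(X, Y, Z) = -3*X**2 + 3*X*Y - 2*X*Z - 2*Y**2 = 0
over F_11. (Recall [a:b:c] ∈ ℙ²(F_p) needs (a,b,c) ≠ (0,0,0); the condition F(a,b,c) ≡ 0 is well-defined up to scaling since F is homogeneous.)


F(1,7,9) ≡ 1 (mod 11); P is NOT on the curve.

Evaluate F(1, 7, 9) term-by-term (mod 11).
  -3*X**2 ↦ -3·1·1·1 = -3
  3*X*Y ↦ 3·1·7·1 = 21
  -2*X*Z ↦ -2·1·1·9 = -18
  -2*Y**2 ↦ -2·1·49·1 = -98
Sum: F(1, 7, 9) = (-3) + (21) + (-18) + (-98) = -98.
Reducing mod 11: -98 ≡ 1 (mod 11).
Since F(a, b, c) ≡ 1 ≠ 0 (mod 11), P does NOT lie on the curve.


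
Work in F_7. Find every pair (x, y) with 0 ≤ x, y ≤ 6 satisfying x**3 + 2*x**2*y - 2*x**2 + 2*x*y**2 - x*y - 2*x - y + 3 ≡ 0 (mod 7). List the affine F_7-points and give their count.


Affine F_7-points: {(0, 3), (1, 0), (5, 2)}; count = 3.

For each of the 49 pairs (x, y) ∈ F_7², evaluate f(x, y) mod 7. Record the zeros.
  x = 0: [0↦3, 1↦2, 2↦1, 3↦0, 4↦6, 5↦5, 6↦4]  zeros at y ∈ {3}
  x = 1: [0↦0, 1↦2, 2↦1, 3↦4, 4↦4, 5↦1, 6↦2]  zeros at y ∈ {0}
  x = 2: [0↦6, 1↦1, 2↦4, 3↦1, 4↦6, 5↦5, 6↦5]  zeros at y ∈ ∅
  x = 3: [0↦6, 1↦5, 2↦2, 3↦4, 4↦4, 5↦2, 6↦5]  zeros at y ∈ ∅
  x = 4: [0↦6, 1↦6, 2↦1, 3↦5, 4↦4, 5↦5, 6↦1]  zeros at y ∈ ∅
  x = 5: [0↦5, 1↦3, 2↦0, 3↦3, 4↦5, 5↦6, 6↦6]  zeros at y ∈ {2}
  x = 6: [0↦2, 1↦2, 2↦5, 3↦4, 4↦6, 5↦4, 6↦5]  zeros at y ∈ ∅
Collecting zeros: affine points = {(0, 3), (1, 0), (5, 2)}.
Total count |C(F_7)_aff| = 3.


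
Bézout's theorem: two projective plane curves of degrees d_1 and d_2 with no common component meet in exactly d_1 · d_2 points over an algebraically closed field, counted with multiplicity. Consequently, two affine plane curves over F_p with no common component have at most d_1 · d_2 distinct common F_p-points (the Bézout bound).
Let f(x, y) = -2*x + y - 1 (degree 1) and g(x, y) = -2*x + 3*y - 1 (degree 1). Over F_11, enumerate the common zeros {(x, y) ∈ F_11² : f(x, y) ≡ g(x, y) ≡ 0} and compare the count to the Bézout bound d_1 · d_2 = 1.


Common zeros: {(5, 0)}; count = 1; Bézout bound = 1.

deg(f) = 1, deg(g) = 1, so Bézout bound = 1.
Scan x ∈ F_11. For each x, list the y ∈ F_11 with f(x, y) ≡ 0 and those with g(x, y) ≡ 0 (mod 11); the common zeros in that column are the intersection.
  x = 0: f ≡ 0 at y ∈ {1}; g ≡ 0 at y ∈ {4}; common: ∅.
  x = 1: f ≡ 0 at y ∈ {3}; g ≡ 0 at y ∈ {1}; common: ∅.
  x = 2: f ≡ 0 at y ∈ {5}; g ≡ 0 at y ∈ {9}; common: ∅.
  x = 3: f ≡ 0 at y ∈ {7}; g ≡ 0 at y ∈ {6}; common: ∅.
  x = 4: f ≡ 0 at y ∈ {9}; g ≡ 0 at y ∈ {3}; common: ∅.
  x = 5: f ≡ 0 at y ∈ {0}; g ≡ 0 at y ∈ {0}; common: {0}.
  x = 6: f ≡ 0 at y ∈ {2}; g ≡ 0 at y ∈ {8}; common: ∅.
  x = 7: f ≡ 0 at y ∈ {4}; g ≡ 0 at y ∈ {5}; common: ∅.
  x = 8: f ≡ 0 at y ∈ {6}; g ≡ 0 at y ∈ {2}; common: ∅.
  x = 9: f ≡ 0 at y ∈ {8}; g ≡ 0 at y ∈ {10}; common: ∅.
  x = 10: f ≡ 0 at y ∈ {10}; g ≡ 0 at y ∈ {7}; common: ∅.
Collecting: common zeros = {(5, 0)}, so the count is 1.
Comparison with the Bézout bound: 1 ≤ 1 = deg(f)·deg(g), as expected for curves with no common component (the bound is attained).


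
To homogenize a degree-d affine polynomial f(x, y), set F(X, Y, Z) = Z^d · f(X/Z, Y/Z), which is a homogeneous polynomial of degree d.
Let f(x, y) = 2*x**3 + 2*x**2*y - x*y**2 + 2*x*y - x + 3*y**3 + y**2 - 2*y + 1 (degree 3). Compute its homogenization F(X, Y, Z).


F(X, Y, Z) = 2*X**3 + 2*X**2*Y - X*Y**2 + 2*X*Y*Z - X*Z**2 + 3*Y**3 + Y**2*Z - 2*Y*Z**2 + Z**3

deg(f) = 3.
Substitute x = X/Z, y = Y/Z into f, then multiply by Z^3.
  monomial 2·x^3·y^0 ↦ 2·X^3·Y^0·Z^0.
  monomial 2·x^2·y^1 ↦ 2·X^2·Y^1·Z^0.
  monomial -1·x^1·y^2 ↦ -1·X^1·Y^2·Z^0.
  monomial 2·x^1·y^1 ↦ 2·X^1·Y^1·Z^1.
  monomial -1·x^1·y^0 ↦ -1·X^1·Y^0·Z^2.
  monomial 3·x^0·y^3 ↦ 3·X^0·Y^3·Z^0.
  monomial 1·x^0·y^2 ↦ 1·X^0·Y^2·Z^1.
  monomial -2·x^0·y^1 ↦ -2·X^0·Y^1·Z^2.
  monomial 1·x^0·y^0 ↦ 1·X^0·Y^0·Z^3.
Collecting: F(X, Y, Z) = 2*X**3 + 2*X**2*Y - X*Y**2 + 2*X*Y*Z - X*Z**2 + 3*Y**3 + Y**2*Z - 2*Y*Z**2 + Z**3.


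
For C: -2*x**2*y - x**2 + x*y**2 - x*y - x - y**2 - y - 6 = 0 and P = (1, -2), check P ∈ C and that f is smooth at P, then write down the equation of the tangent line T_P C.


Tangent line at P: 11*x - 4*y - 19 = 0.

Step 1: f(1, -2) = 0, so P lies on C.
Step 2: partial derivatives
  f_x(x, y) = -4*x*y - 2*x + y**2 - y - 1, f_y(x, y) = -2*x**2 + 2*x*y - x - 2*y - 1.
  f_x(P) = 11, f_y(P) = -4 (gradient nonzero, so P is smooth).
Step 3: tangent line at P: 11·(x − 1) + -4·(y − -2) = 0.
Expanding: 11*x - 4*y - 19 = 0.


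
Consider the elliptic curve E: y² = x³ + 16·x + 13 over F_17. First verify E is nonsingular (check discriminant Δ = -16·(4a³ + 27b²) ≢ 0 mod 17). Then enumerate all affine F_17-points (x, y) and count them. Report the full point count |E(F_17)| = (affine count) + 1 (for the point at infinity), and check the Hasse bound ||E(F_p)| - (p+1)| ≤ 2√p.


Affine points = {(0, 8), (0, 9), (1, 8), (1, 9), (2, 6), (2, 11), (6, 6), (6, 11), (7, 3), (7, 14), (9, 6), (9, 11), (10, 0), (13, 2), (13, 15), (16, 8), (16, 9)}; affine count = 17; |E(F_17)| = 18.

Discriminant check: Δ ∝ 4a³ + 27b² = 4·16³ + 27·13² = 4·4096 + 27·169 ≡ 3 (mod 17). Nonzero ⇒ E is nonsingular.
For each x ∈ F_17, compute rhs = x³ + 16·x + 13 mod 17, then count y ∈ F_17 with y² ≡ rhs.
  x = 0: rhs = 13, matching y values: 8, 9 (2 points).
  x = 1: rhs = 13, matching y values: 8, 9 (2 points).
  x = 2: rhs = 2, matching y values: 6, 11 (2 points).
  x = 3: rhs = 3, matching y values: none (0 points).
  x = 4: rhs = 5, matching y values: none (0 points).
  x = 5: rhs = 14, matching y values: none (0 points).
  x = 6: rhs = 2, matching y values: 6, 11 (2 points).
  x = 7: rhs = 9, matching y values: 3, 14 (2 points).
  x = 8: rhs = 7, matching y values: none (0 points).
  x = 9: rhs = 2, matching y values: 6, 11 (2 points).
  x = 10: rhs = 0, matching y values: 0 (1 points).
  x = 11: rhs = 7, matching y values: none (0 points).
  x = 12: rhs = 12, matching y values: none (0 points).
  x = 13: rhs = 4, matching y values: 2, 15 (2 points).
  x = 14: rhs = 6, matching y values: none (0 points).
  x = 15: rhs = 7, matching y values: none (0 points).
  x = 16: rhs = 13, matching y values: 8, 9 (2 points).
Total affine count: 17.
Full point count |E(F_17)| = 17 + 1 = 18.
Hasse bound: |18 − (17+1)| = |0| = 0 ≤ 2√17 ≈ 8.2462 ✓.


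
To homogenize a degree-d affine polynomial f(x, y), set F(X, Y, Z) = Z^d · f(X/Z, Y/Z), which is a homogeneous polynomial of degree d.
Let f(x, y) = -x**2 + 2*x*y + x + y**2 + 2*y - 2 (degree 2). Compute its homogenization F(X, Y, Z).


F(X, Y, Z) = -X**2 + 2*X*Y + X*Z + Y**2 + 2*Y*Z - 2*Z**2

deg(f) = 2.
Substitute x = X/Z, y = Y/Z into f, then multiply by Z^2.
  monomial -1·x^2·y^0 ↦ -1·X^2·Y^0·Z^0.
  monomial 2·x^1·y^1 ↦ 2·X^1·Y^1·Z^0.
  monomial 1·x^1·y^0 ↦ 1·X^1·Y^0·Z^1.
  monomial 1·x^0·y^2 ↦ 1·X^0·Y^2·Z^0.
  monomial 2·x^0·y^1 ↦ 2·X^0·Y^1·Z^1.
  monomial -2·x^0·y^0 ↦ -2·X^0·Y^0·Z^2.
Collecting: F(X, Y, Z) = -X**2 + 2*X*Y + X*Z + Y**2 + 2*Y*Z - 2*Z**2.


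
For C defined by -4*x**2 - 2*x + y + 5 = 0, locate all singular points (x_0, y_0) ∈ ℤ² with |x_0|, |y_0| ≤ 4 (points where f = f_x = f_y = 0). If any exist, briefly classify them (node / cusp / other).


No singular points in the scanned grid; C is smooth there.

Compute partial derivatives:
  f_x = -8*x - 2.
  f_y = 1.
f_y = 1 is a nonzero constant, so f_y never vanishes: no point (x, y) can satisfy f = f_x = f_y = 0. In particular no (x, y) ∈ {−4, ..., 4}² is singular; the curve is smooth.


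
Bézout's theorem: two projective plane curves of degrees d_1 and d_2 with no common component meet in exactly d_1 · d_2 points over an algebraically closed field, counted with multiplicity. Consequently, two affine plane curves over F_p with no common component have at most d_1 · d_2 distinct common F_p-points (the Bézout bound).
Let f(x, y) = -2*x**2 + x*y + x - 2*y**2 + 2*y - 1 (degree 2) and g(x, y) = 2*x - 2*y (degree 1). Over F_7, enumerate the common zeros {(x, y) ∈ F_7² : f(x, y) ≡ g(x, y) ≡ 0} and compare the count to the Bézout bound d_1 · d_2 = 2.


Common zeros: {(2, 2), (6, 6)}; count = 2; Bézout bound = 2.

deg(f) = 2, deg(g) = 1, so Bézout bound = 2.
Scan x ∈ F_7. For each x, list the y ∈ F_7 with f(x, y) ≡ 0 and those with g(x, y) ≡ 0 (mod 7); the common zeros in that column are the intersection.
  x = 0: f ≡ 0 at y ∈ ∅; g ≡ 0 at y ∈ {0}; common: ∅.
  x = 1: f ≡ 0 at y ∈ {6}; g ≡ 0 at y ∈ {1}; common: ∅.
  x = 2: f ≡ 0 at y ∈ {0, 2}; g ≡ 0 at y ∈ {2}; common: {2}.
  x = 3: f ≡ 0 at y ∈ {2, 4}; g ≡ 0 at y ∈ {3}; common: ∅.
  x = 4: f ≡ 0 at y ∈ {5}; g ≡ 0 at y ∈ {4}; common: ∅.
  x = 5: f ≡ 0 at y ∈ ∅; g ≡ 0 at y ∈ {5}; common: ∅.
  x = 6: f ≡ 0 at y ∈ {5, 6}; g ≡ 0 at y ∈ {6}; common: {6}.
Collecting: common zeros = {(2, 2), (6, 6)}, so the count is 2.
Comparison with the Bézout bound: 2 ≤ 2 = deg(f)·deg(g), as expected for curves with no common component (the bound is attained).


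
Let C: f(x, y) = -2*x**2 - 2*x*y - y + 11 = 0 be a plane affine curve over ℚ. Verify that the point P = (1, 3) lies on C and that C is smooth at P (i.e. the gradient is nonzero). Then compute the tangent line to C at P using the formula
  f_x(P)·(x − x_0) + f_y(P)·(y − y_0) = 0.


Tangent line at P: -10*x - 3*y + 19 = 0.

Step 1: f(1, 3) = 0, so P lies on C.
Step 2: partial derivatives
  f_x(x, y) = -4*x - 2*y, f_y(x, y) = -2*x - 1.
  f_x(P) = -10, f_y(P) = -3 (gradient nonzero, so P is smooth).
Step 3: tangent line at P: -10·(x − 1) + -3·(y − 3) = 0.
Expanding: -10*x - 3*y + 19 = 0.


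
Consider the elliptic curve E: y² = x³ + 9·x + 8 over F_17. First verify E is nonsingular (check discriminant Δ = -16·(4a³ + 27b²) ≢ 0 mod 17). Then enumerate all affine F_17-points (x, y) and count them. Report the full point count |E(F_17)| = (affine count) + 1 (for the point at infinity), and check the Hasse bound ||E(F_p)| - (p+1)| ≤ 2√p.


Affine points = {(0, 5), (0, 12), (1, 1), (1, 16), (2, 0), (5, 5), (5, 12), (9, 6), (9, 11), (12, 5), (12, 12), (15, 4), (15, 13), (16, 7), (16, 10)}; affine count = 15; |E(F_17)| = 16.

Discriminant check: Δ ∝ 4a³ + 27b² = 4·9³ + 27·8² = 4·729 + 27·64 ≡ 3 (mod 17). Nonzero ⇒ E is nonsingular.
For each x ∈ F_17, compute rhs = x³ + 9·x + 8 mod 17, then count y ∈ F_17 with y² ≡ rhs.
  x = 0: rhs = 8, matching y values: 5, 12 (2 points).
  x = 1: rhs = 1, matching y values: 1, 16 (2 points).
  x = 2: rhs = 0, matching y values: 0 (1 points).
  x = 3: rhs = 11, matching y values: none (0 points).
  x = 4: rhs = 6, matching y values: none (0 points).
  x = 5: rhs = 8, matching y values: 5, 12 (2 points).
  x = 6: rhs = 6, matching y values: none (0 points).
  x = 7: rhs = 6, matching y values: none (0 points).
  x = 8: rhs = 14, matching y values: none (0 points).
  x = 9: rhs = 2, matching y values: 6, 11 (2 points).
  x = 10: rhs = 10, matching y values: none (0 points).
  x = 11: rhs = 10, matching y values: none (0 points).
  x = 12: rhs = 8, matching y values: 5, 12 (2 points).
  x = 13: rhs = 10, matching y values: none (0 points).
  x = 14: rhs = 5, matching y values: none (0 points).
  x = 15: rhs = 16, matching y values: 4, 13 (2 points).
  x = 16: rhs = 15, matching y values: 7, 10 (2 points).
Total affine count: 15.
Full point count |E(F_17)| = 15 + 1 = 16.
Hasse bound: |16 − (17+1)| = |-2| = 2 ≤ 2√17 ≈ 8.2462 ✓.


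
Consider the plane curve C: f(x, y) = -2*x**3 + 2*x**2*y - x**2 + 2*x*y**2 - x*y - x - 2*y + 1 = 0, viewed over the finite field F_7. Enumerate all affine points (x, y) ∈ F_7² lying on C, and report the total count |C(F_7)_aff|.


Affine F_7-points: {(0, 4), (1, 5), (1, 6), (2, 0), (2, 6), (3, 3), (4, 0), (4, 2), (6, 5), (6, 6)}; count = 10.

For each of the 49 pairs (x, y) ∈ F_7², evaluate f(x, y) mod 7. Record the zeros.
  x = 0: [0↦1, 1↦6, 2↦4, 3↦2, 4↦0, 5↦5, 6↦3]  zeros at y ∈ {4}
  x = 1: [0↦4, 1↦5, 2↦3, 3↦5, 4↦4, 5↦0, 6↦0]  zeros at y ∈ {5, 6}
  x = 2: [0↦0, 1↦1, 2↦3, 3↦6, 4↦3, 5↦1, 6↦0]  zeros at y ∈ {0, 6}
  x = 3: [0↦5, 1↦3, 2↦6, 3↦0, 4↦6, 5↦3, 6↦5]  zeros at y ∈ {3}
  x = 4: [0↦0, 1↦6, 2↦0, 3↦3, 4↦1, 5↦1, 6↦3]  zeros at y ∈ {0, 2}
  x = 5: [0↦1, 1↦5, 2↦1, 3↦3, 4↦4, 5↦4, 6↦3]  zeros at y ∈ ∅
  x = 6: [0↦3, 1↦2, 2↦4, 3↦2, 4↦3, 5↦0, 6↦0]  zeros at y ∈ {5, 6}
Collecting zeros: affine points = {(0, 4), (1, 5), (1, 6), (2, 0), (2, 6), (3, 3), (4, 0), (4, 2), (6, 5), (6, 6)}.
Total count |C(F_7)_aff| = 10.


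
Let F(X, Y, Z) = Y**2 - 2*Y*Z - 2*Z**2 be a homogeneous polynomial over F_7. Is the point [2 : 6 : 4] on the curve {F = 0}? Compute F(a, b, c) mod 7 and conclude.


F(2,6,4) ≡ 5 (mod 7); P is NOT on the curve.

Evaluate F(2, 6, 4) term-by-term (mod 7).
  Y**2 ↦ 1·1·36·1 = 36
  -2*Y*Z ↦ -2·1·6·4 = -48
  -2*Z**2 ↦ -2·1·1·16 = -32
Sum: F(2, 6, 4) = (36) + (-48) + (-32) = -44.
Reducing mod 7: -44 ≡ 5 (mod 7).
Since F(a, b, c) ≡ 5 ≠ 0 (mod 7), P does NOT lie on the curve.


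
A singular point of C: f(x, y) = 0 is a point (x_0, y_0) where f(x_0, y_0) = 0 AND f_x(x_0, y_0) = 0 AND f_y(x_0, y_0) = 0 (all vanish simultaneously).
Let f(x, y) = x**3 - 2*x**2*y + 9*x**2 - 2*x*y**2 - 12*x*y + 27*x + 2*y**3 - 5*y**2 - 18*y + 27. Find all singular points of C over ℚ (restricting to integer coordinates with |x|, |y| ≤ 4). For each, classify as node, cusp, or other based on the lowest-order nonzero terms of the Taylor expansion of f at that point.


Singular points: {(-3, 0)}; classification: cusp.

Compute partial derivatives:
  f_x = 3*x**2 - 4*x*y + 18*x - 2*y**2 - 12*y + 27.
  f_y = -2*x**2 - 4*x*y - 12*x + 6*y**2 - 10*y - 18.
Scan x_0 ∈ {−4, ..., 4}. For each x_0, f_y(x_0, y) is a polynomial in y; find its integer roots y ∈ {−4, ..., 4}, then test f_x and f at those candidates.
  x = -4: f_y(-4, y) = 6*y**2 + 6*y - 2; no integer root y with |y| ≤ 4.
  x = -3: f_y(-3, y) = 6*y**2 + 2*y; vanishes at y ∈ {0}. (-3, 0): f_x = 0, f = 0 — SINGULAR.
  x = -2: f_y(-2, y) = 6*y**2 - 2*y - 2; no integer root y with |y| ≤ 4.
  x = -1: f_y(-1, y) = 6*y**2 - 6*y - 8; no integer root y with |y| ≤ 4.
  x = 0: f_y(0, y) = 6*y**2 - 10*y - 18; no integer root y with |y| ≤ 4.
  x = 1: f_y(1, y) = 6*y**2 - 14*y - 32; no integer root y with |y| ≤ 4.
  x = 2: f_y(2, y) = 6*y**2 - 18*y - 50; no integer root y with |y| ≤ 4.
  x = 3: f_y(3, y) = 6*y**2 - 22*y - 72; no integer root y with |y| ≤ 4.
  x = 4: f_y(4, y) = 6*y**2 - 26*y - 98; no integer root y with |y| ≤ 4.
Only singular point on the grid: (-3, 0).
Classify: substitute x = -3 + u, y = 0 + v and expand: f = u**3 - 2*u**2*v - 2*u*v**2 + 2*v**3 + v**2.
No constant or linear terms (consistent with a singular point). Quadratic part: v**2. Cubic part: u**3 - 2*u**2*v - 2*u*v**2 + 2*v**3.
The quadratic part v**2 is a perfect square, so there is a single (double) tangent line v = 0, i.e. y = 0. Restricting the cubic part to that line (v = 0) leaves u**3 ≠ 0, so f is not divisible by v and the branch is v² ≈ -u**3 to lowest order — this is a cusp.
Classification: cusp.


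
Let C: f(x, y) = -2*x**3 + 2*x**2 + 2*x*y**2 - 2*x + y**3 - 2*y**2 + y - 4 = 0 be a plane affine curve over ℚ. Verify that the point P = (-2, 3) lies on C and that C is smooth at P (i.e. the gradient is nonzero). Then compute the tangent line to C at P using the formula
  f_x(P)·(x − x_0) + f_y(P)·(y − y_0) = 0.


Tangent line at P: -16*x - 8*y - 8 = 0.

Step 1: f(-2, 3) = 0, so P lies on C.
Step 2: partial derivatives
  f_x(x, y) = -6*x**2 + 4*x + 2*y**2 - 2, f_y(x, y) = 4*x*y + 3*y**2 - 4*y + 1.
  f_x(P) = -16, f_y(P) = -8 (gradient nonzero, so P is smooth).
Step 3: tangent line at P: -16·(x − -2) + -8·(y − 3) = 0.
Expanding: -16*x - 8*y - 8 = 0.


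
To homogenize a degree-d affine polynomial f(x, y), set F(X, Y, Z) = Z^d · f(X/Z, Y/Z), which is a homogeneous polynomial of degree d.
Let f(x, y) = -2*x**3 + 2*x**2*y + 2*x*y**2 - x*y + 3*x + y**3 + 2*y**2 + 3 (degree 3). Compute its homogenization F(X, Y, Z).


F(X, Y, Z) = -2*X**3 + 2*X**2*Y + 2*X*Y**2 - X*Y*Z + 3*X*Z**2 + Y**3 + 2*Y**2*Z + 3*Z**3

deg(f) = 3.
Substitute x = X/Z, y = Y/Z into f, then multiply by Z^3.
  monomial -2·x^3·y^0 ↦ -2·X^3·Y^0·Z^0.
  monomial 2·x^2·y^1 ↦ 2·X^2·Y^1·Z^0.
  monomial 2·x^1·y^2 ↦ 2·X^1·Y^2·Z^0.
  monomial -1·x^1·y^1 ↦ -1·X^1·Y^1·Z^1.
  monomial 3·x^1·y^0 ↦ 3·X^1·Y^0·Z^2.
  monomial 1·x^0·y^3 ↦ 1·X^0·Y^3·Z^0.
  monomial 2·x^0·y^2 ↦ 2·X^0·Y^2·Z^1.
  monomial 3·x^0·y^0 ↦ 3·X^0·Y^0·Z^3.
Collecting: F(X, Y, Z) = -2*X**3 + 2*X**2*Y + 2*X*Y**2 - X*Y*Z + 3*X*Z**2 + Y**3 + 2*Y**2*Z + 3*Z**3.


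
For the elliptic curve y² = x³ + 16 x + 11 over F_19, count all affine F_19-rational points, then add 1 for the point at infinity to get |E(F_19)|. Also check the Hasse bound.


Affine points = {(0, 7), (0, 12), (1, 3), (1, 16), (4, 5), (4, 14), (5, 8), (5, 11), (6, 0), (8, 9), (8, 10), (11, 6), (11, 13), (15, 4), (15, 15), (17, 3), (17, 16)}; affine count = 17; |E(F_19)| = 18.

Discriminant check: Δ ∝ 4a³ + 27b² = 4·16³ + 27·11² = 4·4096 + 27·121 ≡ 5 (mod 19). Nonzero ⇒ E is nonsingular.
For each x ∈ F_19, compute rhs = x³ + 16·x + 11 mod 19, then count y ∈ F_19 with y² ≡ rhs.
  x = 0: rhs = 11, matching y values: 7, 12 (2 points).
  x = 1: rhs = 9, matching y values: 3, 16 (2 points).
  x = 2: rhs = 13, matching y values: none (0 points).
  x = 3: rhs = 10, matching y values: none (0 points).
  x = 4: rhs = 6, matching y values: 5, 14 (2 points).
  x = 5: rhs = 7, matching y values: 8, 11 (2 points).
  x = 6: rhs = 0, matching y values: 0 (1 points).
  x = 7: rhs = 10, matching y values: none (0 points).
  x = 8: rhs = 5, matching y values: 9, 10 (2 points).
  x = 9: rhs = 10, matching y values: none (0 points).
  x = 10: rhs = 12, matching y values: none (0 points).
  x = 11: rhs = 17, matching y values: 6, 13 (2 points).
  x = 12: rhs = 12, matching y values: none (0 points).
  x = 13: rhs = 3, matching y values: none (0 points).
  x = 14: rhs = 15, matching y values: none (0 points).
  x = 15: rhs = 16, matching y values: 4, 15 (2 points).
  x = 16: rhs = 12, matching y values: none (0 points).
  x = 17: rhs = 9, matching y values: 3, 16 (2 points).
  x = 18: rhs = 13, matching y values: none (0 points).
Total affine count: 17.
Full point count |E(F_19)| = 17 + 1 = 18.
Hasse bound: |18 − (19+1)| = |-2| = 2 ≤ 2√19 ≈ 8.7178 ✓.
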